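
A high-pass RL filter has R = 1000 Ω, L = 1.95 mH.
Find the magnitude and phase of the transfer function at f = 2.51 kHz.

Step 1 — Angular frequency: ω = 2π·2510 = 1.577e+04 rad/s.
Step 2 — Transfer function: H(jω) = jωL/(R + jωL).
Step 3 — Numerator jωL = j·30.75; denominator R + jωL = 1000 + j30.75.
Step 4 — H = 0.0009449 + j0.03072.
Step 5 — Magnitude: |H| = 0.03074 (-30.2 dB); phase: φ = 88.2°.

|H| = 0.03074 (-30.2 dB), φ = 88.2°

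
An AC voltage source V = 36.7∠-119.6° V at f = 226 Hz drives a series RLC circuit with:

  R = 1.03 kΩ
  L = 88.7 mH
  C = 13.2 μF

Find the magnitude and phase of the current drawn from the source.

Step 1 — Angular frequency: ω = 2π·f = 2π·226 = 1420 rad/s.
Step 2 — Component impedances:
  R: Z = R = 1030 Ω
  L: Z = jωL = j·1420·0.0887 = 0 + j126 Ω
  C: Z = 1/(jωC) = -j/(ω·C) = 0 - j53.35 Ω
Step 3 — Series combination: Z_total = R + L + C = 1030 + j72.6 Ω = 1033∠4.0° Ω.
Step 4 — Source phasor: V = 36.7∠-119.6° V = -18.13 - j31.91 V.
Step 5 — Ohm's law: I = V / Z_total = (-18.13 - j31.91) / (1030 + j72.6) = -0.01969 - j0.02959 A.
Step 6 — Convert to polar: |I| = 0.03554 A, ∠I = -123.6°.

I = 0.03554∠-123.6° A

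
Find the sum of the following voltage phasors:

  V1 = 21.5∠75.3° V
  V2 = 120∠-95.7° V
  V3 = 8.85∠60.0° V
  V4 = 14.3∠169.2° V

Step 1 — Convert each phasor to rectangular form:
  V1 = 21.5·(cos(75.3°) + j·sin(75.3°)) = 5.456 + j20.8 V
  V2 = 120·(cos(-95.7°) + j·sin(-95.7°)) = -11.92 - j119.4 V
  V3 = 8.85·(cos(60.0°) + j·sin(60.0°)) = 4.425 + j7.664 V
  V4 = 14.3·(cos(169.2°) + j·sin(169.2°)) = -14.05 + j2.68 V
Step 2 — Sum components: V_total = -16.08 - j88.27 V.
Step 3 — Convert to polar: |V_total| = 89.72 V, ∠V_total = -100.3°.

V_total = 89.72∠-100.3° V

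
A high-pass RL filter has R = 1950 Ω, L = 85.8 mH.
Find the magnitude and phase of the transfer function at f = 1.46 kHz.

Step 1 — Angular frequency: ω = 2π·1460 = 9173 rad/s.
Step 2 — Transfer function: H(jω) = jωL/(R + jωL).
Step 3 — Numerator jωL = j·787.1; denominator R + jωL = 1950 + j787.1.
Step 4 — H = 0.1401 + j0.3471.
Step 5 — Magnitude: |H| = 0.3743 (-8.5 dB); phase: φ = 68.0°.

|H| = 0.3743 (-8.5 dB), φ = 68.0°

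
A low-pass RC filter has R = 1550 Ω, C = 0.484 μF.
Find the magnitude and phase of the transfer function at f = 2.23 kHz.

Step 1 — Angular frequency: ω = 2π·2230 = 1.401e+04 rad/s.
Step 2 — Transfer function: H(jω) = 1/(1 + jωRC).
Step 3 — Denominator: 1 + jωRC = 1 + j·1.401e+04·1550·4.84e-07 = 1 + j10.51.
Step 4 — H = 0.008969 - j0.09428.
Step 5 — Magnitude: |H| = 0.09471 (-20.5 dB); phase: φ = -84.6°.

|H| = 0.09471 (-20.5 dB), φ = -84.6°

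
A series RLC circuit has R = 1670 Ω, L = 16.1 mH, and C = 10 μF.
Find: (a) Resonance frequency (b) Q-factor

Step 1 — Resonance condition Im(Z)=0 gives ω₀ = 1/√(LC).
Step 2 — ω₀ = 1/√(0.0161·1e-05) = 2492 rad/s.
Step 3 — f₀ = ω₀/(2π) = 396.6 Hz.
Step 4 — Series Q: Q = ω₀L/R = 2492·0.0161/1670 = 0.02403.

(a) f₀ = 396.6 Hz  (b) Q = 0.02403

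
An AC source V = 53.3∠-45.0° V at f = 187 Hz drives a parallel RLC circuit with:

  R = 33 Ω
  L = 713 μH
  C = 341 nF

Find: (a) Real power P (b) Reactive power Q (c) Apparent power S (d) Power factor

Step 1 — Angular frequency: ω = 2π·f = 2π·187 = 1175 rad/s.
Step 2 — Component impedances:
  R: Z = R = 33 Ω
  L: Z = jωL = j·1175·0.000713 = 0 + j0.8377 Ω
  C: Z = 1/(jωC) = -j/(ω·C) = 0 - j2496 Ω
Step 3 — Parallel combination: 1/Z_total = 1/R + 1/L + 1/C; Z_total = 0.02127 + j0.8375 Ω = 0.8378∠88.5° Ω.
Step 4 — Source phasor: V = 53.3∠-45.0° V = 37.69 - j37.69 V.
Step 5 — Current: I = V / Z = -43.83 - j46.12 A = 63.62∠-133.5° A.
Step 6 — Complex power: S = V·I* = 86.09 + j3390 VA.
Step 7 — Real power: P = Re(S) = 86.09 W.
Step 8 — Reactive power: Q = Im(S) = 3390 VAR.
Step 9 — Apparent power: |S| = 3391 VA.
Step 10 — Power factor: PF = P/|S| = 0.02539 (lagging).

(a) P = 86.09 W  (b) Q = 3390 VAR  (c) S = 3391 VA  (d) PF = 0.02539 (lagging)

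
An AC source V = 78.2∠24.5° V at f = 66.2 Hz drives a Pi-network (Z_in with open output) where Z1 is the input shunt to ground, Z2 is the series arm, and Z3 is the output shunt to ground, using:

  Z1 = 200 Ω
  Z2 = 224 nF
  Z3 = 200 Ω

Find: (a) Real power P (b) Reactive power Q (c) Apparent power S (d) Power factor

Step 1 — Angular frequency: ω = 2π·f = 2π·66.2 = 415.9 rad/s.
Step 2 — Component impedances:
  Z1: Z = R = 200 Ω
  Z2: Z = 1/(jωC) = -j/(ω·C) = 0 - j1.073e+04 Ω
  Z3: Z = R = 200 Ω
Step 3 — With open output, the series arm Z2 and the output shunt Z3 appear in series to ground: Z2 + Z3 = 200 - j1.073e+04 Ω.
Step 4 — Parallel with input shunt Z1: Z_in = Z1 || (Z2 + Z3) = 199.9 - j3.722 Ω = 199.9∠-1.1° Ω.
Step 5 — Source phasor: V = 78.2∠24.5° V = 71.16 + j32.43 V.
Step 6 — Current: I = V / Z = 0.3529 + j0.1688 A = 0.3912∠25.6° A.
Step 7 — Complex power: S = V·I* = 30.59 - j0.5696 VA.
Step 8 — Real power: P = Re(S) = 30.59 W.
Step 9 — Reactive power: Q = Im(S) = -0.5696 VAR.
Step 10 — Apparent power: |S| = 30.59 VA.
Step 11 — Power factor: PF = P/|S| = 0.9998 (leading).

(a) P = 30.59 W  (b) Q = -0.5696 VAR  (c) S = 30.59 VA  (d) PF = 0.9998 (leading)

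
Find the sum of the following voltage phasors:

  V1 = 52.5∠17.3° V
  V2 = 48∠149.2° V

Step 1 — Convert each phasor to rectangular form:
  V1 = 52.5·(cos(17.3°) + j·sin(17.3°)) = 50.12 + j15.61 V
  V2 = 48·(cos(149.2°) + j·sin(149.2°)) = -41.23 + j24.58 V
Step 2 — Sum components: V_total = 8.895 + j40.19 V.
Step 3 — Convert to polar: |V_total| = 41.16 V, ∠V_total = 77.5°.

V_total = 41.16∠77.5° V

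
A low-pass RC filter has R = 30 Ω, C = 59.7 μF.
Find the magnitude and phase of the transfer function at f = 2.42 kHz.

Step 1 — Angular frequency: ω = 2π·2420 = 1.521e+04 rad/s.
Step 2 — Transfer function: H(jω) = 1/(1 + jωRC).
Step 3 — Denominator: 1 + jωRC = 1 + j·1.521e+04·30·5.97e-05 = 1 + j27.23.
Step 4 — H = 0.001347 - j0.03667.
Step 5 — Magnitude: |H| = 0.0367 (-28.7 dB); phase: φ = -87.9°.

|H| = 0.0367 (-28.7 dB), φ = -87.9°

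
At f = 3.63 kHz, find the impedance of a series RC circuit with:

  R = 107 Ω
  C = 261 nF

Step 1 — Angular frequency: ω = 2π·f = 2π·3630 = 2.281e+04 rad/s.
Step 2 — Component impedances:
  R: Z = R = 107 Ω
  C: Z = 1/(jωC) = -j/(ω·C) = 0 - j168 Ω
Step 3 — Series combination: Z_total = R + C = 107 - j168 Ω = 199.2∠-57.5° Ω.

Z = 107 - j168 Ω = 199.2∠-57.5° Ω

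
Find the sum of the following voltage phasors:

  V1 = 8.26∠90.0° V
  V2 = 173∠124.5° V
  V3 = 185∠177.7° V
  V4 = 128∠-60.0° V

Step 1 — Convert each phasor to rectangular form:
  V1 = 8.26·(cos(90.0°) + j·sin(90.0°)) = 0 + j8.26 V
  V2 = 173·(cos(124.5°) + j·sin(124.5°)) = -97.99 + j142.6 V
  V3 = 185·(cos(177.7°) + j·sin(177.7°)) = -184.9 + j7.424 V
  V4 = 128·(cos(-60.0°) + j·sin(-60.0°)) = 64 - j110.9 V
Step 2 — Sum components: V_total = -218.8 + j47.41 V.
Step 3 — Convert to polar: |V_total| = 223.9 V, ∠V_total = 167.8°.

V_total = 223.9∠167.8° V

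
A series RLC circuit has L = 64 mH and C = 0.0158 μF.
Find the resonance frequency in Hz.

Step 1 — Resonance condition Im(Z)=0 gives ω₀ = 1/√(LC).
Step 2 — ω₀ = 1/√(0.064·1.58e-08) = 3.145e+04 rad/s.
Step 3 — f₀ = ω₀/(2π) = 5005 Hz.

f₀ = 5005 Hz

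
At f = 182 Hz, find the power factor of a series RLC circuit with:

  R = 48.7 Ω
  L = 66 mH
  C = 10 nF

Step 1 — Angular frequency: ω = 2π·f = 2π·182 = 1144 rad/s.
Step 2 — Component impedances:
  R: Z = R = 48.7 Ω
  L: Z = jωL = j·1144·0.066 = 0 + j75.47 Ω
  C: Z = 1/(jωC) = -j/(ω·C) = 0 - j8.745e+04 Ω
Step 3 — Series combination: Z_total = R + L + C = 48.7 - j8.737e+04 Ω = 8.737e+04∠-90.0° Ω.
Step 4 — Power factor: PF = cos(φ) = Re(Z)/|Z| = 48.7/8.737e+04 = 0.0005574.
Step 5 — Type: Im(Z) = -8.737e+04 ⇒ leading (phase φ = -90.0°).

PF = 0.0005574 (leading, φ = -90.0°)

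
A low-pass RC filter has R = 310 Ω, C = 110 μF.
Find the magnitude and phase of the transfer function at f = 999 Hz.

Step 1 — Angular frequency: ω = 2π·999 = 6277 rad/s.
Step 2 — Transfer function: H(jω) = 1/(1 + jωRC).
Step 3 — Denominator: 1 + jωRC = 1 + j·6277·310·0.00011 = 1 + j214.
Step 4 — H = 2.183e-05 - j0.004672.
Step 5 — Magnitude: |H| = 0.004672 (-46.6 dB); phase: φ = -89.7°.

|H| = 0.004672 (-46.6 dB), φ = -89.7°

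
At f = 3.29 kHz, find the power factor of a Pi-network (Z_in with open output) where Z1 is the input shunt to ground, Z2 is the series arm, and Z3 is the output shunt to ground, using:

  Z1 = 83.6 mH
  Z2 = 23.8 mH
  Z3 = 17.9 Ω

Step 1 — Angular frequency: ω = 2π·f = 2π·3290 = 2.067e+04 rad/s.
Step 2 — Component impedances:
  Z1: Z = jωL = j·2.067e+04·0.0836 = 0 + j1728 Ω
  Z2: Z = jωL = j·2.067e+04·0.0238 = 0 + j492 Ω
  Z3: Z = R = 17.9 Ω
Step 3 — With open output, the series arm Z2 and the output shunt Z3 appear in series to ground: Z2 + Z3 = 17.9 + j492 Ω.
Step 4 — Parallel with input shunt Z1: Z_in = Z1 || (Z2 + Z3) = 10.84 + j383 Ω = 383.2∠88.4° Ω.
Step 5 — Power factor: PF = cos(φ) = Re(Z)/|Z| = 10.845/383.2 = 0.0283.
Step 6 — Type: Im(Z) = 383 ⇒ lagging (phase φ = 88.4°).

PF = 0.0283 (lagging, φ = 88.4°)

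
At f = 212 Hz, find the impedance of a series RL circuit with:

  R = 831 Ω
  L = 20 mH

Step 1 — Angular frequency: ω = 2π·f = 2π·212 = 1332 rad/s.
Step 2 — Component impedances:
  R: Z = R = 831 Ω
  L: Z = jωL = j·1332·0.02 = 0 + j26.64 Ω
Step 3 — Series combination: Z_total = R + L = 831 + j26.64 Ω = 831.4∠1.8° Ω.

Z = 831 + j26.64 Ω = 831.4∠1.8° Ω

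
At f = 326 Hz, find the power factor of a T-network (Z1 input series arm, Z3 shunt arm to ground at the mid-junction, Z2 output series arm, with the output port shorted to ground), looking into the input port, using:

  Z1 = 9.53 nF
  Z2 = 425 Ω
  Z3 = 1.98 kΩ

Step 1 — Angular frequency: ω = 2π·f = 2π·326 = 2048 rad/s.
Step 2 — Component impedances:
  Z1: Z = 1/(jωC) = -j/(ω·C) = 0 - j5.123e+04 Ω
  Z2: Z = R = 425 Ω
  Z3: Z = R = 1980 Ω
Step 3 — With the output port shorted to ground, the output series arm Z2 runs from the junction to ground; the shunt arm Z3 also runs from the junction to ground. They appear in parallel: Z3 || Z2 = 349.9 Ω.
Step 4 — Series with input arm Z1: Z_in = Z1 + (Z3 || Z2) = 349.9 - j5.123e+04 Ω = 5.123e+04∠-89.6° Ω.
Step 5 — Power factor: PF = cos(φ) = Re(Z)/|Z| = 349.9/5.123e+04 = 0.00683.
Step 6 — Type: Im(Z) = -5.123e+04 ⇒ leading (phase φ = -89.6°).

PF = 0.00683 (leading, φ = -89.6°)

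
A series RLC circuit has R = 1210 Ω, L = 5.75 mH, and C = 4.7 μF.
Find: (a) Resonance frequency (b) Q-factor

Step 1 — Resonance condition Im(Z)=0 gives ω₀ = 1/√(LC).
Step 2 — ω₀ = 1/√(0.00575·4.7e-06) = 6083 rad/s.
Step 3 — f₀ = ω₀/(2π) = 968.1 Hz.
Step 4 — Series Q: Q = ω₀L/R = 6083·0.00575/1210 = 0.02891.

(a) f₀ = 968.1 Hz  (b) Q = 0.02891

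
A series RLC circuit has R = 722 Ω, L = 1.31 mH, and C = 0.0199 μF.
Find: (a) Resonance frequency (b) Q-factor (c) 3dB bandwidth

Step 1 — Resonance condition Im(Z)=0 gives ω₀ = 1/√(LC).
Step 2 — ω₀ = 1/√(0.00131·1.99e-08) = 1.959e+05 rad/s.
Step 3 — f₀ = ω₀/(2π) = 3.117e+04 Hz.
Step 4 — Series Q: Q = ω₀L/R = 1.959e+05·0.00131/722 = 0.3554.
Step 5 — 3dB bandwidth: Δω = ω₀/Q = 5.511e+05 rad/s; BW = Δω/(2π) = 8.772e+04 Hz.

(a) f₀ = 3.117e+04 Hz  (b) Q = 0.3554  (c) BW = 8.772e+04 Hz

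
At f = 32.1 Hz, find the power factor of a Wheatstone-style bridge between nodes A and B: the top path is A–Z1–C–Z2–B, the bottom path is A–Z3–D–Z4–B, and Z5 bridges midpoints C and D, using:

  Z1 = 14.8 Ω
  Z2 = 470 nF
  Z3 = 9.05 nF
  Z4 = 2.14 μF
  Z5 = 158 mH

Step 1 — Angular frequency: ω = 2π·f = 2π·32.1 = 201.7 rad/s.
Step 2 — Component impedances:
  Z1: Z = R = 14.8 Ω
  Z2: Z = 1/(jωC) = -j/(ω·C) = 0 - j1.055e+04 Ω
  Z3: Z = 1/(jωC) = -j/(ω·C) = 0 - j5.479e+05 Ω
  Z4: Z = 1/(jωC) = -j/(ω·C) = 0 - j2317 Ω
  Z5: Z = jωL = j·201.7·0.158 = 0 + j31.87 Ω
Step 3 — Bridge requires nodal analysis (the Z5 bridge couples midpoints C and D, so the two paths cannot be reduced to a simple series/parallel combination). Setting node B to ground and injecting 1 A at node A, the 3-node admittance system at A, C, D solves to V_A = Z_AB = 14.8 - j1878 Ω = 1878∠-89.5° Ω.
Step 4 — Power factor: PF = cos(φ) = Re(Z)/|Z| = 14.801/1878.2 = 0.00788.
Step 5 — Type: Im(Z) = -1878 ⇒ leading (phase φ = -89.5°).

PF = 0.00788 (leading, φ = -89.5°)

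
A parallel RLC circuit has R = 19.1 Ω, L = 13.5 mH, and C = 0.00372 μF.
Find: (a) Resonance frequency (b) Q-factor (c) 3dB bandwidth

Step 1 — Resonance: ω₀ = 1/√(LC) = 1/√(0.0135·3.72e-09) = 1.411e+05 rad/s.
Step 2 — f₀ = ω₀/(2π) = 2.246e+04 Hz.
Step 3 — Parallel Q: Q = R/(ω₀L) = 19.1/(1.411e+05·0.0135) = 0.01003.
Step 4 — Bandwidth: Δω = ω₀/Q = 1.407e+07 rad/s; BW = Δω/(2π) = 2.24e+06 Hz.

(a) f₀ = 2.246e+04 Hz  (b) Q = 0.01003  (c) BW = 2.24e+06 Hz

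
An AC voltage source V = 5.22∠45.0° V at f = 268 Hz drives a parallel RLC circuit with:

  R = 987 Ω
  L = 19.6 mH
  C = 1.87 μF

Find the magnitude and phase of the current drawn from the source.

Step 1 — Angular frequency: ω = 2π·f = 2π·268 = 1684 rad/s.
Step 2 — Component impedances:
  R: Z = R = 987 Ω
  L: Z = jωL = j·1684·0.0196 = 0 + j33 Ω
  C: Z = 1/(jωC) = -j/(ω·C) = 0 - j317.6 Ω
Step 3 — Parallel combination: 1/Z_total = 1/R + 1/L + 1/C; Z_total = 1.373 + j36.78 Ω = 36.81∠87.9° Ω.
Step 4 — Source phasor: V = 5.22∠45.0° V = 3.691 + j3.691 V.
Step 5 — Ohm's law: I = V / Z_total = (3.691 + j3.691) / (1.373 + j36.78) = 0.104 - j0.09647 A.
Step 6 — Convert to polar: |I| = 0.1418 A, ∠I = -42.9°.

I = 0.1418∠-42.9° A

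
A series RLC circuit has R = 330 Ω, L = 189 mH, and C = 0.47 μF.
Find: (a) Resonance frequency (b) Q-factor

Step 1 — Resonance condition Im(Z)=0 gives ω₀ = 1/√(LC).
Step 2 — ω₀ = 1/√(0.189·4.7e-07) = 3355 rad/s.
Step 3 — f₀ = ω₀/(2π) = 534 Hz.
Step 4 — Series Q: Q = ω₀L/R = 3355·0.189/330 = 1.922.

(a) f₀ = 534 Hz  (b) Q = 1.922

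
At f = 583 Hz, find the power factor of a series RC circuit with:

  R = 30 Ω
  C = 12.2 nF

Step 1 — Angular frequency: ω = 2π·f = 2π·583 = 3663 rad/s.
Step 2 — Component impedances:
  R: Z = R = 30 Ω
  C: Z = 1/(jωC) = -j/(ω·C) = 0 - j2.238e+04 Ω
Step 3 — Series combination: Z_total = R + C = 30 - j2.238e+04 Ω = 2.238e+04∠-89.9° Ω.
Step 4 — Power factor: PF = cos(φ) = Re(Z)/|Z| = 30/22376 = 0.001341.
Step 5 — Type: Im(Z) = -2.238e+04 ⇒ leading (phase φ = -89.9°).

PF = 0.001341 (leading, φ = -89.9°)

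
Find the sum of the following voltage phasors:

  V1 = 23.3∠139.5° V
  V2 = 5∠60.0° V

Step 1 — Convert each phasor to rectangular form:
  V1 = 23.3·(cos(139.5°) + j·sin(139.5°)) = -17.72 + j15.13 V
  V2 = 5·(cos(60.0°) + j·sin(60.0°)) = 2.5 + j4.33 V
Step 2 — Sum components: V_total = -15.22 + j19.46 V.
Step 3 — Convert to polar: |V_total| = 24.71 V, ∠V_total = 128.0°.

V_total = 24.71∠128.0° V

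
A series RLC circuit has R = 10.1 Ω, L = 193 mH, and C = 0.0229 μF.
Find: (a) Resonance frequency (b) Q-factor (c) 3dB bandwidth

Step 1 — Resonance: ω₀ = 1/√(LC) = 1/√(0.193·2.29e-08) = 1.504e+04 rad/s.
Step 2 — f₀ = ω₀/(2π) = 2394 Hz.
Step 3 — Series Q: Q = ω₀L/R = 1.504e+04·0.193/10.1 = 287.4.
Step 4 — Bandwidth: Δω = ω₀/Q = 52.33 rad/s; BW = Δω/(2π) = 8.329 Hz.

(a) f₀ = 2394 Hz  (b) Q = 287.4  (c) BW = 8.329 Hz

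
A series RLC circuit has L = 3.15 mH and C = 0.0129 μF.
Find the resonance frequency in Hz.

Step 1 — Resonance condition Im(Z)=0 gives ω₀ = 1/√(LC).
Step 2 — ω₀ = 1/√(0.00315·1.29e-08) = 1.569e+05 rad/s.
Step 3 — f₀ = ω₀/(2π) = 2.497e+04 Hz.

f₀ = 2.497e+04 Hz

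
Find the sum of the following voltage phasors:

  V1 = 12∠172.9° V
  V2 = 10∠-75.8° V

Step 1 — Convert each phasor to rectangular form:
  V1 = 12·(cos(172.9°) + j·sin(172.9°)) = -11.91 + j1.483 V
  V2 = 10·(cos(-75.8°) + j·sin(-75.8°)) = 2.453 - j9.694 V
Step 2 — Sum components: V_total = -9.455 - j8.211 V.
Step 3 — Convert to polar: |V_total| = 12.52 V, ∠V_total = -139.0°.

V_total = 12.52∠-139.0° V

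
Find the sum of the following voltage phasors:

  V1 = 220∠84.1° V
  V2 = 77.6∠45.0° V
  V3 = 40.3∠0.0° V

Step 1 — Convert each phasor to rectangular form:
  V1 = 220·(cos(84.1°) + j·sin(84.1°)) = 22.61 + j218.8 V
  V2 = 77.6·(cos(45.0°) + j·sin(45.0°)) = 54.87 + j54.87 V
  V3 = 40.3·(cos(0.0°) + j·sin(0.0°)) = 40.3 V
Step 2 — Sum components: V_total = 117.8 + j273.7 V.
Step 3 — Convert to polar: |V_total| = 298 V, ∠V_total = 66.7°.

V_total = 298∠66.7° V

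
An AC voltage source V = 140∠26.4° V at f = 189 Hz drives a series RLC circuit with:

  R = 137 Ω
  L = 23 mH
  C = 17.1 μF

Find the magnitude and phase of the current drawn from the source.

Step 1 — Angular frequency: ω = 2π·f = 2π·189 = 1188 rad/s.
Step 2 — Component impedances:
  R: Z = R = 137 Ω
  L: Z = jωL = j·1188·0.023 = 0 + j27.31 Ω
  C: Z = 1/(jωC) = -j/(ω·C) = 0 - j49.25 Ω
Step 3 — Series combination: Z_total = R + L + C = 137 - j21.93 Ω = 138.7∠-9.1° Ω.
Step 4 — Source phasor: V = 140∠26.4° V = 125.4 + j62.25 V.
Step 5 — Ohm's law: I = V / Z_total = (125.4 + j62.25) / (137 - j21.93) = 0.8215 + j0.5859 A.
Step 6 — Convert to polar: |I| = 1.009 A, ∠I = 35.5°.

I = 1.009∠35.5° A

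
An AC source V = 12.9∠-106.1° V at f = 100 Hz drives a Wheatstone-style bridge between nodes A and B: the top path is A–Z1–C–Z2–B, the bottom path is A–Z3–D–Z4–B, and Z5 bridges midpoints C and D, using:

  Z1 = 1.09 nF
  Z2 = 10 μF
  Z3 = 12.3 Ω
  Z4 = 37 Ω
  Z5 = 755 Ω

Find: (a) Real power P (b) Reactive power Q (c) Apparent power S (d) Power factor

Step 1 — Angular frequency: ω = 2π·f = 2π·100 = 628.3 rad/s.
Step 2 — Component impedances:
  Z1: Z = 1/(jωC) = -j/(ω·C) = 0 - j1.46e+06 Ω
  Z2: Z = 1/(jωC) = -j/(ω·C) = 0 - j159.2 Ω
  Z3: Z = R = 12.3 Ω
  Z4: Z = R = 37 Ω
  Z5: Z = R = 755 Ω
Step 3 — Bridge requires nodal analysis (the Z5 bridge couples midpoints C and D, so the two paths cannot be reduced to a simple series/parallel combination). Setting node B to ground and injecting 1 A at node A, the 3-node admittance system at A, C, D solves to V_A = Z_AB = 47.64 - j0.3353 Ω = 47.64∠-0.4° Ω.
Step 4 — Source phasor: V = 12.9∠-106.1° V = -3.577 - j12.39 V.
Step 5 — Current: I = V / Z = -0.07326 - j0.2607 A = 0.2708∠-105.7° A.
Step 6 — Complex power: S = V·I* = 3.493 - j0.02458 VA.
Step 7 — Real power: P = Re(S) = 3.493 W.
Step 8 — Reactive power: Q = Im(S) = -0.02458 VAR.
Step 9 — Apparent power: |S| = 3.493 VA.
Step 10 — Power factor: PF = P/|S| = 1 (leading).

(a) P = 3.493 W  (b) Q = -0.02458 VAR  (c) S = 3.493 VA  (d) PF = 1 (leading)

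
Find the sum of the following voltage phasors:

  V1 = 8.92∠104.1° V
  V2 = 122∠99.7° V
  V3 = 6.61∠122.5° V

Step 1 — Convert each phasor to rectangular form:
  V1 = 8.92·(cos(104.1°) + j·sin(104.1°)) = -2.173 + j8.651 V
  V2 = 122·(cos(99.7°) + j·sin(99.7°)) = -20.56 + j120.3 V
  V3 = 6.61·(cos(122.5°) + j·sin(122.5°)) = -3.552 + j5.575 V
Step 2 — Sum components: V_total = -26.28 + j134.5 V.
Step 3 — Convert to polar: |V_total| = 137 V, ∠V_total = 101.1°.

V_total = 137∠101.1° V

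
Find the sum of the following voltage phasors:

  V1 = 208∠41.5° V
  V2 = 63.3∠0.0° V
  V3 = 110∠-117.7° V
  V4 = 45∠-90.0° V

Step 1 — Convert each phasor to rectangular form:
  V1 = 208·(cos(41.5°) + j·sin(41.5°)) = 155.8 + j137.8 V
  V2 = 63.3·(cos(0.0°) + j·sin(0.0°)) = 63.3 V
  V3 = 110·(cos(-117.7°) + j·sin(-117.7°)) = -51.13 - j97.39 V
  V4 = 45·(cos(-90.0°) + j·sin(-90.0°)) = 0 - j45 V
Step 2 — Sum components: V_total = 168 - j4.568 V.
Step 3 — Convert to polar: |V_total| = 168 V, ∠V_total = -1.6°.

V_total = 168∠-1.6° V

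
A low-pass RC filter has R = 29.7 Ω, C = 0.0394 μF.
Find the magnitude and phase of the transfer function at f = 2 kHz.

Step 1 — Angular frequency: ω = 2π·2000 = 1.257e+04 rad/s.
Step 2 — Transfer function: H(jω) = 1/(1 + jωRC).
Step 3 — Denominator: 1 + jωRC = 1 + j·1.257e+04·29.7·3.94e-08 = 1 + j0.0147.
Step 4 — H = 0.9998 - j0.0147.
Step 5 — Magnitude: |H| = 0.9999 (-0.0 dB); phase: φ = -0.8°.

|H| = 0.9999 (-0.0 dB), φ = -0.8°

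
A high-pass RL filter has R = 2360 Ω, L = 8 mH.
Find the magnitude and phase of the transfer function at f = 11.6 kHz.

Step 1 — Angular frequency: ω = 2π·1.16e+04 = 7.288e+04 rad/s.
Step 2 — Transfer function: H(jω) = jωL/(R + jωL).
Step 3 — Numerator jωL = j·583.1; denominator R + jωL = 2360 + j583.1.
Step 4 — H = 0.05753 + j0.2329.
Step 5 — Magnitude: |H| = 0.2399 (-12.4 dB); phase: φ = 76.1°.

|H| = 0.2399 (-12.4 dB), φ = 76.1°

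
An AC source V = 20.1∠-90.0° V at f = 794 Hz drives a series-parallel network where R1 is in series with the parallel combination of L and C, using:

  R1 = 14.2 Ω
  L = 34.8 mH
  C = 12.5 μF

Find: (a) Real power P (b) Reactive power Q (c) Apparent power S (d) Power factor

Step 1 — Angular frequency: ω = 2π·f = 2π·794 = 4989 rad/s.
Step 2 — Component impedances:
  R1: Z = R = 14.2 Ω
  L: Z = jωL = j·4989·0.0348 = 0 + j173.6 Ω
  C: Z = 1/(jωC) = -j/(ω·C) = 0 - j16.04 Ω
Step 3 — Parallel branch: L || C = 1/(1/L + 1/C) = 0 - j17.67 Ω.
Step 4 — Series with R1: Z_total = R1 + (L || C) = 14.2 - j17.67 Ω = 22.67∠-51.2° Ω.
Step 5 — Source phasor: V = 20.1∠-90.0° V = 0 - j20.1 V.
Step 6 — Current: I = V / Z = 0.6912 - j0.5555 A = 0.8868∠-38.8° A.
Step 7 — Complex power: S = V·I* = 11.17 - j13.89 VA.
Step 8 — Real power: P = Re(S) = 11.17 W.
Step 9 — Reactive power: Q = Im(S) = -13.89 VAR.
Step 10 — Apparent power: |S| = 17.82 VA.
Step 11 — Power factor: PF = P/|S| = 0.6265 (leading).

(a) P = 11.17 W  (b) Q = -13.89 VAR  (c) S = 17.82 VA  (d) PF = 0.6265 (leading)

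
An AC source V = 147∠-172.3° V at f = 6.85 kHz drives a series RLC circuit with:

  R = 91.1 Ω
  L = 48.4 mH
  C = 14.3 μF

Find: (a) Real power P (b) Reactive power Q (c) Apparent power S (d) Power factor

Step 1 — Angular frequency: ω = 2π·f = 2π·6850 = 4.304e+04 rad/s.
Step 2 — Component impedances:
  R: Z = R = 91.1 Ω
  L: Z = jωL = j·4.304e+04·0.0484 = 0 + j2083 Ω
  C: Z = 1/(jωC) = -j/(ω·C) = 0 - j1.625 Ω
Step 3 — Series combination: Z_total = R + L + C = 91.1 + j2082 Ω = 2083∠87.5° Ω.
Step 4 — Source phasor: V = 147∠-172.3° V = -145.7 - j19.7 V.
Step 5 — Current: I = V / Z = -0.0125 + j0.06944 A = 0.07055∠100.2° A.
Step 6 — Complex power: S = V·I* = 0.4535 + j10.36 VA.
Step 7 — Real power: P = Re(S) = 0.4535 W.
Step 8 — Reactive power: Q = Im(S) = 10.36 VAR.
Step 9 — Apparent power: |S| = 10.37 VA.
Step 10 — Power factor: PF = P/|S| = 0.04372 (lagging).

(a) P = 0.4535 W  (b) Q = 10.36 VAR  (c) S = 10.37 VA  (d) PF = 0.04372 (lagging)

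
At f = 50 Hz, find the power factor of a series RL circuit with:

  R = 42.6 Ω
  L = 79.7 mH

Step 1 — Angular frequency: ω = 2π·f = 2π·50 = 314.2 rad/s.
Step 2 — Component impedances:
  R: Z = R = 42.6 Ω
  L: Z = jωL = j·314.2·0.0797 = 0 + j25.04 Ω
Step 3 — Series combination: Z_total = R + L = 42.6 + j25.04 Ω = 49.41∠30.4° Ω.
Step 4 — Power factor: PF = cos(φ) = Re(Z)/|Z| = 42.6/49.413 = 0.8621.
Step 5 — Type: Im(Z) = 25.04 ⇒ lagging (phase φ = 30.4°).

PF = 0.8621 (lagging, φ = 30.4°)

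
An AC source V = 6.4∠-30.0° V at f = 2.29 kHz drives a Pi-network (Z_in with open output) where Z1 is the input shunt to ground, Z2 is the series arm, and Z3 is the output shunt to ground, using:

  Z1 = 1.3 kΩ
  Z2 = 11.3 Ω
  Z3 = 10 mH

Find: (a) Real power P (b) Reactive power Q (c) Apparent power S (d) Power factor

Step 1 — Angular frequency: ω = 2π·f = 2π·2290 = 1.439e+04 rad/s.
Step 2 — Component impedances:
  Z1: Z = R = 1300 Ω
  Z2: Z = R = 11.3 Ω
  Z3: Z = jωL = j·1.439e+04·0.01 = 0 + j143.9 Ω
Step 3 — With open output, the series arm Z2 and the output shunt Z3 appear in series to ground: Z2 + Z3 = 11.3 + j143.9 Ω.
Step 4 — Parallel with input shunt Z1: Z_in = Z1 || (Z2 + Z3) = 26.54 + j139.7 Ω = 142.2∠79.2° Ω.
Step 5 — Source phasor: V = 6.4∠-30.0° V = 5.543 - j3.2 V.
Step 6 — Current: I = V / Z = -0.01483 - j0.04248 A = 0.045∠-109.2° A.
Step 7 — Complex power: S = V·I* = 0.05373 + j0.2829 VA.
Step 8 — Real power: P = Re(S) = 0.05373 W.
Step 9 — Reactive power: Q = Im(S) = 0.2829 VAR.
Step 10 — Apparent power: |S| = 0.288 VA.
Step 11 — Power factor: PF = P/|S| = 0.1866 (lagging).

(a) P = 0.05373 W  (b) Q = 0.2829 VAR  (c) S = 0.288 VA  (d) PF = 0.1866 (lagging)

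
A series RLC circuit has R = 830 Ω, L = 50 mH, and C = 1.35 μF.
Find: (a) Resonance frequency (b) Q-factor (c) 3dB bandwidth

Step 1 — Resonance: ω₀ = 1/√(LC) = 1/√(0.05·1.35e-06) = 3849 rad/s.
Step 2 — f₀ = ω₀/(2π) = 612.6 Hz.
Step 3 — Series Q: Q = ω₀L/R = 3849·0.05/830 = 0.2319.
Step 4 — Bandwidth: Δω = ω₀/Q = 1.66e+04 rad/s; BW = Δω/(2π) = 2642 Hz.

(a) f₀ = 612.6 Hz  (b) Q = 0.2319  (c) BW = 2642 Hz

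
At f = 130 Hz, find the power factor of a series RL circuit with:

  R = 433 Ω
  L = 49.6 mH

Step 1 — Angular frequency: ω = 2π·f = 2π·130 = 816.8 rad/s.
Step 2 — Component impedances:
  R: Z = R = 433 Ω
  L: Z = jωL = j·816.8·0.0496 = 0 + j40.51 Ω
Step 3 — Series combination: Z_total = R + L = 433 + j40.51 Ω = 434.9∠5.3° Ω.
Step 4 — Power factor: PF = cos(φ) = Re(Z)/|Z| = 433/434.89 = 0.9957.
Step 5 — Type: Im(Z) = 40.51 ⇒ lagging (phase φ = 5.3°).

PF = 0.9957 (lagging, φ = 5.3°)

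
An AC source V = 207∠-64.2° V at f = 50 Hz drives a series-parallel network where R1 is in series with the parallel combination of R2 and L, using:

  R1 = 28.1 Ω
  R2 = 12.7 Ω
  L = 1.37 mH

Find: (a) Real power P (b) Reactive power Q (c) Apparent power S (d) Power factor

Step 1 — Angular frequency: ω = 2π·f = 2π·50 = 314.2 rad/s.
Step 2 — Component impedances:
  R1: Z = R = 28.1 Ω
  R2: Z = R = 12.7 Ω
  L: Z = jωL = j·314.2·0.00137 = 0 + j0.4304 Ω
Step 3 — Parallel branch: R2 || L = 1/(1/R2 + 1/L) = 0.01457 + j0.4299 Ω.
Step 4 — Series with R1: Z_total = R1 + (R2 || L) = 28.11 + j0.4299 Ω = 28.12∠0.9° Ω.
Step 5 — Source phasor: V = 207∠-64.2° V = 90.09 - j186.4 V.
Step 6 — Current: I = V / Z = 3.102 - j6.676 A = 7.362∠-65.1° A.
Step 7 — Complex power: S = V·I* = 1524 + j23.3 VA.
Step 8 — Real power: P = Re(S) = 1524 W.
Step 9 — Reactive power: Q = Im(S) = 23.3 VAR.
Step 10 — Apparent power: |S| = 1524 VA.
Step 11 — Power factor: PF = P/|S| = 0.9999 (lagging).

(a) P = 1524 W  (b) Q = 23.3 VAR  (c) S = 1524 VA  (d) PF = 0.9999 (lagging)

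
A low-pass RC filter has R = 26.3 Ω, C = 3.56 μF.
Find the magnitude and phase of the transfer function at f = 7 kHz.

Step 1 — Angular frequency: ω = 2π·7000 = 4.398e+04 rad/s.
Step 2 — Transfer function: H(jω) = 1/(1 + jωRC).
Step 3 — Denominator: 1 + jωRC = 1 + j·4.398e+04·26.3·3.56e-06 = 1 + j4.118.
Step 4 — H = 0.05569 - j0.2293.
Step 5 — Magnitude: |H| = 0.236 (-12.5 dB); phase: φ = -76.4°.

|H| = 0.236 (-12.5 dB), φ = -76.4°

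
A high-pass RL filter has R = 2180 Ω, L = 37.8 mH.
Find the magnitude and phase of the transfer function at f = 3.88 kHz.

Step 1 — Angular frequency: ω = 2π·3880 = 2.438e+04 rad/s.
Step 2 — Transfer function: H(jω) = jωL/(R + jωL).
Step 3 — Numerator jωL = j·921.5; denominator R + jωL = 2180 + j921.5.
Step 4 — H = 0.1516 + j0.3586.
Step 5 — Magnitude: |H| = 0.3894 (-8.2 dB); phase: φ = 67.1°.

|H| = 0.3894 (-8.2 dB), φ = 67.1°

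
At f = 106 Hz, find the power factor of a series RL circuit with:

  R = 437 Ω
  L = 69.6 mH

Step 1 — Angular frequency: ω = 2π·f = 2π·106 = 666 rad/s.
Step 2 — Component impedances:
  R: Z = R = 437 Ω
  L: Z = jωL = j·666·0.0696 = 0 + j46.35 Ω
Step 3 — Series combination: Z_total = R + L = 437 + j46.35 Ω = 439.5∠6.1° Ω.
Step 4 — Power factor: PF = cos(φ) = Re(Z)/|Z| = 437/439.45 = 0.9944.
Step 5 — Type: Im(Z) = 46.35 ⇒ lagging (phase φ = 6.1°).

PF = 0.9944 (lagging, φ = 6.1°)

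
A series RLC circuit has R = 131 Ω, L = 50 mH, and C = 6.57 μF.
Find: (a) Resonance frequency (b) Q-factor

Step 1 — Resonance condition Im(Z)=0 gives ω₀ = 1/√(LC).
Step 2 — ω₀ = 1/√(0.05·6.57e-06) = 1745 rad/s.
Step 3 — f₀ = ω₀/(2π) = 277.7 Hz.
Step 4 — Series Q: Q = ω₀L/R = 1745·0.05/131 = 0.6659.

(a) f₀ = 277.7 Hz  (b) Q = 0.6659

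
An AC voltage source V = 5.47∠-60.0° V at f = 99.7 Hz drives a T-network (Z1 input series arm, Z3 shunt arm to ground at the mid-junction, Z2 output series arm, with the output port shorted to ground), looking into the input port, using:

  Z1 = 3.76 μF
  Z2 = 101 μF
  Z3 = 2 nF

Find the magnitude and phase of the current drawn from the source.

Step 1 — Angular frequency: ω = 2π·f = 2π·99.7 = 626.4 rad/s.
Step 2 — Component impedances:
  Z1: Z = 1/(jωC) = -j/(ω·C) = 0 - j424.6 Ω
  Z2: Z = 1/(jωC) = -j/(ω·C) = 0 - j15.81 Ω
  Z3: Z = 1/(jωC) = -j/(ω·C) = 0 - j7.982e+05 Ω
Step 3 — With the output port shorted to ground, the output series arm Z2 runs from the junction to ground; the shunt arm Z3 also runs from the junction to ground. They appear in parallel: Z3 || Z2 = 0 - j15.81 Ω.
Step 4 — Series with input arm Z1: Z_in = Z1 + (Z3 || Z2) = 0 - j440.4 Ω = 440.4∠-90.0° Ω.
Step 5 — Source phasor: V = 5.47∠-60.0° V = 2.735 - j4.737 V.
Step 6 — Ohm's law: I = V / Z_total = (2.735 - j4.737) / (0 - j440.4) = 0.01076 + j0.006211 A.
Step 7 — Convert to polar: |I| = 0.01242 A, ∠I = 30.0°.

I = 0.01242∠30.0° A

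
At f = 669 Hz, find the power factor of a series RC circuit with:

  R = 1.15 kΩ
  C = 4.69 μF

Step 1 — Angular frequency: ω = 2π·f = 2π·669 = 4203 rad/s.
Step 2 — Component impedances:
  R: Z = R = 1150 Ω
  C: Z = 1/(jωC) = -j/(ω·C) = 0 - j50.72 Ω
Step 3 — Series combination: Z_total = R + C = 1150 - j50.72 Ω = 1151∠-2.5° Ω.
Step 4 — Power factor: PF = cos(φ) = Re(Z)/|Z| = 1150/1151.1 = 0.999.
Step 5 — Type: Im(Z) = -50.72 ⇒ leading (phase φ = -2.5°).

PF = 0.999 (leading, φ = -2.5°)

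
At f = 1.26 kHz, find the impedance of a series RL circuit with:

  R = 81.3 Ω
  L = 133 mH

Step 1 — Angular frequency: ω = 2π·f = 2π·1260 = 7917 rad/s.
Step 2 — Component impedances:
  R: Z = R = 81.3 Ω
  L: Z = jωL = j·7917·0.133 = 0 + j1053 Ω
Step 3 — Series combination: Z_total = R + L = 81.3 + j1053 Ω = 1056∠85.6° Ω.

Z = 81.3 + j1053 Ω = 1056∠85.6° Ω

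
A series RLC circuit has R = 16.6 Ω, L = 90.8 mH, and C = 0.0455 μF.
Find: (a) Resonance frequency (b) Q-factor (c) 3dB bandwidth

Step 1 — Resonance: ω₀ = 1/√(LC) = 1/√(0.0908·4.55e-08) = 1.556e+04 rad/s.
Step 2 — f₀ = ω₀/(2π) = 2476 Hz.
Step 3 — Series Q: Q = ω₀L/R = 1.556e+04·0.0908/16.6 = 85.1.
Step 4 — Bandwidth: Δω = ω₀/Q = 182.8 rad/s; BW = Δω/(2π) = 29.1 Hz.

(a) f₀ = 2476 Hz  (b) Q = 85.1  (c) BW = 29.1 Hz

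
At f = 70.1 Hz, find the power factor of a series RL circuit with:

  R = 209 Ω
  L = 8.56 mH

Step 1 — Angular frequency: ω = 2π·f = 2π·70.1 = 440.5 rad/s.
Step 2 — Component impedances:
  R: Z = R = 209 Ω
  L: Z = jωL = j·440.5·0.00856 = 0 + j3.77 Ω
Step 3 — Series combination: Z_total = R + L = 209 + j3.77 Ω = 209∠1.0° Ω.
Step 4 — Power factor: PF = cos(φ) = Re(Z)/|Z| = 209/209.034 = 0.9998.
Step 5 — Type: Im(Z) = 3.77 ⇒ lagging (phase φ = 1.0°).

PF = 0.9998 (lagging, φ = 1.0°)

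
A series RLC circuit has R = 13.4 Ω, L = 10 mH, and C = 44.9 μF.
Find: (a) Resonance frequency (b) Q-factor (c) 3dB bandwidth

Step 1 — Resonance: ω₀ = 1/√(LC) = 1/√(0.01·4.49e-05) = 1492 rad/s.
Step 2 — f₀ = ω₀/(2π) = 237.5 Hz.
Step 3 — Series Q: Q = ω₀L/R = 1492·0.01/13.4 = 1.114.
Step 4 — Bandwidth: Δω = ω₀/Q = 1340 rad/s; BW = Δω/(2π) = 213.3 Hz.

(a) f₀ = 237.5 Hz  (b) Q = 1.114  (c) BW = 213.3 Hz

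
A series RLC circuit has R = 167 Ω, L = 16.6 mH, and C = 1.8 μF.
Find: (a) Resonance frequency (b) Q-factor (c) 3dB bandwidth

Step 1 — Resonance: ω₀ = 1/√(LC) = 1/√(0.0166·1.8e-06) = 5785 rad/s.
Step 2 — f₀ = ω₀/(2π) = 920.7 Hz.
Step 3 — Series Q: Q = ω₀L/R = 5785·0.0166/167 = 0.575.
Step 4 — Bandwidth: Δω = ω₀/Q = 1.006e+04 rad/s; BW = Δω/(2π) = 1601 Hz.

(a) f₀ = 920.7 Hz  (b) Q = 0.575  (c) BW = 1601 Hz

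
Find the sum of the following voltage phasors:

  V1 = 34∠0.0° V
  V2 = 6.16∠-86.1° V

Step 1 — Convert each phasor to rectangular form:
  V1 = 34·(cos(0.0°) + j·sin(0.0°)) = 34 V
  V2 = 6.16·(cos(-86.1°) + j·sin(-86.1°)) = 0.419 - j6.146 V
Step 2 — Sum components: V_total = 34.42 - j6.146 V.
Step 3 — Convert to polar: |V_total| = 34.96 V, ∠V_total = -10.1°.

V_total = 34.96∠-10.1° V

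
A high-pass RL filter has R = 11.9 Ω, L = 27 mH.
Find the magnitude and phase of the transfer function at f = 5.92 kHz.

Step 1 — Angular frequency: ω = 2π·5920 = 3.72e+04 rad/s.
Step 2 — Transfer function: H(jω) = jωL/(R + jωL).
Step 3 — Numerator jωL = j·1004; denominator R + jωL = 11.9 + j1004.
Step 4 — H = 0.9999 + j0.01185.
Step 5 — Magnitude: |H| = 0.9999 (-0.0 dB); phase: φ = 0.7°.

|H| = 0.9999 (-0.0 dB), φ = 0.7°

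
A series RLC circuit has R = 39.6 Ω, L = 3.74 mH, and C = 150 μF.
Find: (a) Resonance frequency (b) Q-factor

Step 1 — Resonance condition Im(Z)=0 gives ω₀ = 1/√(LC).
Step 2 — ω₀ = 1/√(0.00374·0.00015) = 1335 rad/s.
Step 3 — f₀ = ω₀/(2π) = 212.5 Hz.
Step 4 — Series Q: Q = ω₀L/R = 1335·0.00374/39.6 = 0.1261.

(a) f₀ = 212.5 Hz  (b) Q = 0.1261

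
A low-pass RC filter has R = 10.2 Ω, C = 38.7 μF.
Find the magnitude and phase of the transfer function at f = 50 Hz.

Step 1 — Angular frequency: ω = 2π·50 = 314.2 rad/s.
Step 2 — Transfer function: H(jω) = 1/(1 + jωRC).
Step 3 — Denominator: 1 + jωRC = 1 + j·314.2·10.2·3.87e-05 = 1 + j0.124.
Step 4 — H = 0.9849 - j0.1221.
Step 5 — Magnitude: |H| = 0.9924 (-0.1 dB); phase: φ = -7.1°.

|H| = 0.9924 (-0.1 dB), φ = -7.1°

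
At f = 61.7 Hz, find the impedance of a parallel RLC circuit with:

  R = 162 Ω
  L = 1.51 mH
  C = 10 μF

Step 1 — Angular frequency: ω = 2π·f = 2π·61.7 = 387.7 rad/s.
Step 2 — Component impedances:
  R: Z = R = 162 Ω
  L: Z = jωL = j·387.7·0.00151 = 0 + j0.5854 Ω
  C: Z = 1/(jωC) = -j/(ω·C) = 0 - j257.9 Ω
Step 3 — Parallel combination: 1/Z_total = 1/R + 1/L + 1/C; Z_total = 0.002125 + j0.5867 Ω = 0.5867∠89.8° Ω.

Z = 0.002125 + j0.5867 Ω = 0.5867∠89.8° Ω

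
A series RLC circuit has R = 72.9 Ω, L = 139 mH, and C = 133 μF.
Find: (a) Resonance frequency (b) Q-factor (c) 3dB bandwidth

Step 1 — Resonance condition Im(Z)=0 gives ω₀ = 1/√(LC).
Step 2 — ω₀ = 1/√(0.139·0.000133) = 232.6 rad/s.
Step 3 — f₀ = ω₀/(2π) = 37.02 Hz.
Step 4 — Series Q: Q = ω₀L/R = 232.6·0.139/72.9 = 0.4435.
Step 5 — 3dB bandwidth: Δω = ω₀/Q = 524.5 rad/s; BW = Δω/(2π) = 83.47 Hz.

(a) f₀ = 37.02 Hz  (b) Q = 0.4435  (c) BW = 83.47 Hz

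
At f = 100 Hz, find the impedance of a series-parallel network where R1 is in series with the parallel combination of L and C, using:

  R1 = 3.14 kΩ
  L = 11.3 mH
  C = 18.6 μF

Step 1 — Angular frequency: ω = 2π·f = 2π·100 = 628.3 rad/s.
Step 2 — Component impedances:
  R1: Z = R = 3140 Ω
  L: Z = jωL = j·628.3·0.0113 = 0 + j7.1 Ω
  C: Z = 1/(jωC) = -j/(ω·C) = 0 - j85.57 Ω
Step 3 — Parallel branch: L || C = 1/(1/L + 1/C) = 0 + j7.742 Ω.
Step 4 — Series with R1: Z_total = R1 + (L || C) = 3140 + j7.742 Ω = 3140∠0.1° Ω.

Z = 3140 + j7.742 Ω = 3140∠0.1° Ω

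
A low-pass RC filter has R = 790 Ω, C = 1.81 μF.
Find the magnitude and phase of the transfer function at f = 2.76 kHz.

Step 1 — Angular frequency: ω = 2π·2760 = 1.734e+04 rad/s.
Step 2 — Transfer function: H(jω) = 1/(1 + jωRC).
Step 3 — Denominator: 1 + jωRC = 1 + j·1.734e+04·790·1.81e-06 = 1 + j24.8.
Step 4 — H = 0.001624 - j0.04026.
Step 5 — Magnitude: |H| = 0.0403 (-27.9 dB); phase: φ = -87.7°.

|H| = 0.0403 (-27.9 dB), φ = -87.7°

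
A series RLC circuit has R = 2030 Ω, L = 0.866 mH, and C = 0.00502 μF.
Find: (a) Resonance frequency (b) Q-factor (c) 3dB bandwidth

Step 1 — Resonance: ω₀ = 1/√(LC) = 1/√(0.000866·5.02e-09) = 4.796e+05 rad/s.
Step 2 — f₀ = ω₀/(2π) = 7.633e+04 Hz.
Step 3 — Series Q: Q = ω₀L/R = 4.796e+05·0.000866/2030 = 0.2046.
Step 4 — Bandwidth: Δω = ω₀/Q = 2.344e+06 rad/s; BW = Δω/(2π) = 3.731e+05 Hz.

(a) f₀ = 7.633e+04 Hz  (b) Q = 0.2046  (c) BW = 3.731e+05 Hz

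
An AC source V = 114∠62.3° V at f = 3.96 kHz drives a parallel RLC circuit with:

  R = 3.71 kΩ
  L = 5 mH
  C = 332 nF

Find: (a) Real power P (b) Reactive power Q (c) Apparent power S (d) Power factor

Step 1 — Angular frequency: ω = 2π·f = 2π·3960 = 2.488e+04 rad/s.
Step 2 — Component impedances:
  R: Z = R = 3710 Ω
  L: Z = jωL = j·2.488e+04·0.005 = 0 + j124.4 Ω
  C: Z = 1/(jωC) = -j/(ω·C) = 0 - j121.1 Ω
Step 3 — Parallel combination: 1/Z_total = 1/R + 1/L + 1/C; Z_total = 2206 - j1821 Ω = 2861∠-39.5° Ω.
Step 4 — Source phasor: V = 114∠62.3° V = 52.99 + j100.9 V.
Step 5 — Current: I = V / Z = -0.008175 + j0.039 A = 0.03984∠101.8° A.
Step 6 — Complex power: S = V·I* = 3.503 - j2.892 VA.
Step 7 — Real power: P = Re(S) = 3.503 W.
Step 8 — Reactive power: Q = Im(S) = -2.892 VAR.
Step 9 — Apparent power: |S| = 4.542 VA.
Step 10 — Power factor: PF = P/|S| = 0.7712 (leading).

(a) P = 3.503 W  (b) Q = -2.892 VAR  (c) S = 4.542 VA  (d) PF = 0.7712 (leading)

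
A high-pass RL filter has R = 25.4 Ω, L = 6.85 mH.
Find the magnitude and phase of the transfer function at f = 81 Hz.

Step 1 — Angular frequency: ω = 2π·81 = 508.9 rad/s.
Step 2 — Transfer function: H(jω) = jωL/(R + jωL).
Step 3 — Numerator jωL = j·3.486; denominator R + jωL = 25.4 + j3.486.
Step 4 — H = 0.01849 + j0.1347.
Step 5 — Magnitude: |H| = 0.136 (-17.3 dB); phase: φ = 82.2°.

|H| = 0.136 (-17.3 dB), φ = 82.2°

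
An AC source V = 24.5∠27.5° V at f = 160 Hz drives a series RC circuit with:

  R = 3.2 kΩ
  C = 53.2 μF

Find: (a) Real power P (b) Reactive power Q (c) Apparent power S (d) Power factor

Step 1 — Angular frequency: ω = 2π·f = 2π·160 = 1005 rad/s.
Step 2 — Component impedances:
  R: Z = R = 3200 Ω
  C: Z = 1/(jωC) = -j/(ω·C) = 0 - j18.7 Ω
Step 3 — Series combination: Z_total = R + C = 3200 - j18.7 Ω = 3200∠-0.3° Ω.
Step 4 — Source phasor: V = 24.5∠27.5° V = 21.73 + j11.31 V.
Step 5 — Current: I = V / Z = 0.00677 + j0.003575 A = 0.007656∠27.8° A.
Step 6 — Complex power: S = V·I* = 0.1876 - j0.001096 VA.
Step 7 — Real power: P = Re(S) = 0.1876 W.
Step 8 — Reactive power: Q = Im(S) = -0.001096 VAR.
Step 9 — Apparent power: |S| = 0.1876 VA.
Step 10 — Power factor: PF = P/|S| = 1 (leading).

(a) P = 0.1876 W  (b) Q = -0.001096 VAR  (c) S = 0.1876 VA  (d) PF = 1 (leading)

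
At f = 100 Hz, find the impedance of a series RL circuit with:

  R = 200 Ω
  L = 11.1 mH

Step 1 — Angular frequency: ω = 2π·f = 2π·100 = 628.3 rad/s.
Step 2 — Component impedances:
  R: Z = R = 200 Ω
  L: Z = jωL = j·628.3·0.0111 = 0 + j6.974 Ω
Step 3 — Series combination: Z_total = R + L = 200 + j6.974 Ω = 200.1∠2.0° Ω.

Z = 200 + j6.974 Ω = 200.1∠2.0° Ω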